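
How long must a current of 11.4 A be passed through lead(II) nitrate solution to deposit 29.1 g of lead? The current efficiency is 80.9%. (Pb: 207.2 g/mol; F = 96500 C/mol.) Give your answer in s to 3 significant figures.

2940 s

n(Pb) = 29.1 / 207.2 = 0.1404 mol
Pb²⁺ + 2e⁻ → Pb, so n(e⁻) = 2 × 0.1404 = 0.2808 mol
Q = 0.2808 × 96500 / 0.809 = 33490 C
t = Q / I = 33490 / 11.4 = 2938 s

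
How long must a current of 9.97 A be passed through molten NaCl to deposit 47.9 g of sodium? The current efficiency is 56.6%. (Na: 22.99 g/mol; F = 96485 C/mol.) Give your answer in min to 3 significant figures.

594 min

n(Na) = 47.9 / 22.99 = 2.084 mol
Na⁺ + e⁻ → Na, so n(e⁻) = 2.084 mol
Q = 2.084 × 96485 / 0.566 = 3.553×10^5 C
t = Q / I = 3.553×10^5 / 9.97 = 35640 s = 594 min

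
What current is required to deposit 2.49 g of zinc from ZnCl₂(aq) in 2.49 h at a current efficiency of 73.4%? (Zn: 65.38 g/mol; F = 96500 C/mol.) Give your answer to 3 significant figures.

n(Zn) = 2.49 / 65.38 = 0.03809 mol
Zn²⁺ + 2e⁻ → Zn, so n(e⁻) = 2 × 0.03809 = 0.07618 mol
Q = 0.07618 × 96500 / 0.734 = 10020 C
I = Q / t = 10020 / 8964 s = 1.12 A

1.12 A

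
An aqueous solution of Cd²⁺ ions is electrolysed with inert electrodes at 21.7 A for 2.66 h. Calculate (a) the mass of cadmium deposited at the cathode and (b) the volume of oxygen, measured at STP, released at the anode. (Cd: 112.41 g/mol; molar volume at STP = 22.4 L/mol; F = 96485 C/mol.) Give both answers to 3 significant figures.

Q = 21.7 × 9576 = 2.078×10^5 C; n(e⁻) = 2.078×10^5 / 96485 = 2.154 mol
Cathode: Cd²⁺ + 2e⁻ → Cd → n(Cd) = 2.154/2 = 1.077 mol → 121 g
Anode: 2H₂O → O₂ + 4H⁺ + 4e⁻ → n(O₂) = 2.154/4 = 0.5385 mol → 12.1 L

121 g Cd; 12.1 L O₂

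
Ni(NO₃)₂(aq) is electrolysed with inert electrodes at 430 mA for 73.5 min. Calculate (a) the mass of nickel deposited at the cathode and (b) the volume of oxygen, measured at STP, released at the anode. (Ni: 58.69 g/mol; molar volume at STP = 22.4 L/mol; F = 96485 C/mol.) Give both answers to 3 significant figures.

0.577 g Ni; 0.110 L O₂

Q = 0.430 × 4410 = 1896 C; n(e⁻) = 1896 / 96485 = 0.01965 mol
Cathode: Ni²⁺ + 2e⁻ → Ni → n(Ni) = 0.01965/2 = 0.009825 mol → 0.577 g
Anode: 2H₂O → O₂ + 4H⁺ + 4e⁻ → n(O₂) = 0.01965/4 = 0.004913 mol → 0.110 L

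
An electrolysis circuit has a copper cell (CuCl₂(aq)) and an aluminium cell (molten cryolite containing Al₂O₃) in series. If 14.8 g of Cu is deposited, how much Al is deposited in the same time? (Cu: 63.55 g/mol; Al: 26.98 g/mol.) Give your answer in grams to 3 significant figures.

4.19 g

n(Cu) = 14.8 / 63.55 = 0.2329 mol
Cu²⁺ + 2e⁻ → Cu, so n(e⁻) = 2 × 0.2329 = 0.4658 mol
Same current for the same time ⇒ same n(e⁻) = 0.4658 mol in both cells.
Al³⁺ + 3e⁻ → Al, so n(Al) = 0.4658 / 3 = 0.1553 mol
m(Al) = 0.1553 × 26.98 = 4.19 g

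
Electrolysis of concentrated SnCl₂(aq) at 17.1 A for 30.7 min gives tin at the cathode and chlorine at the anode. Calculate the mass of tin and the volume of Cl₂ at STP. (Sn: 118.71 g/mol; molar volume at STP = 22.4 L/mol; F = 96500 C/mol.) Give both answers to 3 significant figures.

Q = 17.1 × 1842 = 31500 C; n(e⁻) = 31500 / 96500 = 0.3264 mol
Cathode: Sn²⁺ + 2e⁻ → Sn → n(Sn) = 0.3264/2 = 0.1632 mol → 19.4 g
Anode: 2Cl⁻ → Cl₂ + 2e⁻ → n(Cl₂) = 0.3264/2 = 0.1632 mol → 3.66 L

19.4 g Sn; 3.66 L Cl₂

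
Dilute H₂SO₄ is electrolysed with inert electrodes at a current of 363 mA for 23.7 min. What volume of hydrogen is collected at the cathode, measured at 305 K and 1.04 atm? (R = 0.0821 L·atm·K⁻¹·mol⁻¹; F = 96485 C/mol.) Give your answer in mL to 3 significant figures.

64.4 mL

Q = 0.363 A × 1422 s = 516.2 C
n(e⁻) = 516.2 / 96485 = 0.005350 mol
2H⁺ + 2e⁻ → H₂, so n(H₂) = 0.005350 / 2 = 0.002675 mol
V = nRT/P = 0.002675 × 0.0821 × 305 / 1.04 = 0.06441 L
= 64.4 mL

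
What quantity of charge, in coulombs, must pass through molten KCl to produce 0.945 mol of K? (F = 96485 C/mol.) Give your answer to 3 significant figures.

K⁺ + e⁻ → K, so n(e⁻) = 1 × 0.945 = 0.9450 mol
Q = 0.9450 × 96485 = 91180 C

91200 C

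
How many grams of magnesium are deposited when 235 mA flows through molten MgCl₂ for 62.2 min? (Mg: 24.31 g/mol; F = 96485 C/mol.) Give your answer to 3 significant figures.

Charge passed = 0.235 × 3732 = 877.0 C
n(e⁻) = 877.0 / 96485 = 0.009089 mol
Mg²⁺ + 2e⁻ → Mg, so n(Mg) = 0.009089 / 2 = 0.004545 mol
m = 0.004545 × 24.31 = 0.110 g

0.110 g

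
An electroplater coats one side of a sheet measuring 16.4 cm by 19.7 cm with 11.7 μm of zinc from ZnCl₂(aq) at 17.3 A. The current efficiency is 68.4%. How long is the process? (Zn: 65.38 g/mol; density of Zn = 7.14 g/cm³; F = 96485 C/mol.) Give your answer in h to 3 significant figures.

Plated area = 16.4 × 19.7 = 323.1 cm²
Volume = 323.1 × 11.7×10⁻⁴ cm = 0.3780 cm³
m(Zn) = 0.3780 × 7.14 = 2.699 g
n(Zn) = 2.699 / 65.38 = 0.04128 mol; n(e⁻) = 2 × 0.04128 = 0.08256 mol
Q = 0.08256 × 96485 / 0.684 = 11650 C
t = 11650 / 17.3 = 673.4 s = 0.187 h

0.187 h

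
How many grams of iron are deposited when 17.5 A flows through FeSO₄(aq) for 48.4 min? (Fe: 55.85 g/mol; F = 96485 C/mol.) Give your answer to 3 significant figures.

Q = It = 17.5 × 2904 = 50820 C
n(e⁻) = Q/F = 50820/96485 = 0.5267 mol
Fe²⁺ + 2e⁻ → Fe, so n(Fe) = 0.5267 / 2 = 0.2634 mol
m = 0.2634 × 55.85 = 14.7 g

14.7 g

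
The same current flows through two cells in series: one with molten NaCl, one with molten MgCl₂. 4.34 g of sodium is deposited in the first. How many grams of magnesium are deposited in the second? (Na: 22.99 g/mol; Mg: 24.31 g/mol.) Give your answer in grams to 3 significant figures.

2.29 g

n(Na) = 4.34 / 22.99 = 0.1888 mol
Na⁺ + e⁻ → Na, so n(e⁻) = 0.1888 mol
The cells are in series, so the same charge (and hence the same n(e⁻) = 0.1888 mol) passes through both.
Mg²⁺ + 2e⁻ → Mg, so n(Mg) = 0.1888 / 2 = 0.09440 mol
m(Mg) = 0.09440 × 24.31 = 2.29 g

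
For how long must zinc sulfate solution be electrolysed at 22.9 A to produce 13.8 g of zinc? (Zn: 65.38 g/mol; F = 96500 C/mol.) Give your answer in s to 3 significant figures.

n(Zn) = 13.8 / 65.38 = 0.2111 mol
Zn²⁺ + 2e⁻ → Zn, so n(e⁻) = 2 × 0.2111 = 0.4222 mol
Q = 0.4222 × 96500 = 40740 C
t = Q / I = 40740 / 22.9 = 1779 s

1780 s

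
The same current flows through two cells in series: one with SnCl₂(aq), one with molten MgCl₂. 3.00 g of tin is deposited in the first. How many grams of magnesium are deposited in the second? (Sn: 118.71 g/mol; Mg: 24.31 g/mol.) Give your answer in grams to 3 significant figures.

0.614 g

n(Sn) = 3.00 / 118.71 = 0.02527 mol
Sn²⁺ + 2e⁻ → Sn, so n(e⁻) = 2 × 0.02527 = 0.05054 mol
Same current for the same time ⇒ same n(e⁻) = 0.05054 mol in both cells.
Mg²⁺ + 2e⁻ → Mg, so n(Mg) = 0.05054 / 2 = 0.02527 mol
m(Mg) = 0.02527 × 24.31 = 0.614 g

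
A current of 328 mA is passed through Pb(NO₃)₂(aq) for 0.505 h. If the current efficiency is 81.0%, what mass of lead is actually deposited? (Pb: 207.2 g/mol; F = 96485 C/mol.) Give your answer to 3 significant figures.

0.519 g

Q = 0.328 × 1818 = 596.3 C
n(e⁻) = 596.3 / 96485 = 0.006180 mol
Pb²⁺ + 2e⁻ → Pb, so theoretical m(Pb) = 0.003090 × 207.2 = 0.6402 g
Actual mass = 81.0% × 0.6402 = 0.519 g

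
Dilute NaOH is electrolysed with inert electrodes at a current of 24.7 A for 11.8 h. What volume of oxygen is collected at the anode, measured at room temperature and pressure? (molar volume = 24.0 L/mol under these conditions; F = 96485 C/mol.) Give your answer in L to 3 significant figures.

Charge passed = 24.7 × 42480 = 1.049×10^6 C
Moles of electrons = 1.049×10^6 / 96485 = 10.87 mol
2H₂O → O₂ + 4H⁺ + 4e⁻, so n(O₂) = 10.87 / 4 = 2.718 mol
V = 2.718 × 24.0 = 65.23 L

65.2 L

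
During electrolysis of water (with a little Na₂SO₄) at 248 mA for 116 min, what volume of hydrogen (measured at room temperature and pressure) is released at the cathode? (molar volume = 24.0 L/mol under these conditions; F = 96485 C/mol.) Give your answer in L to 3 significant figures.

0.215 L

Charge passed = 0.248 × 6960 = 1726 C
Moles of electrons = 1726 / 96485 = 0.01789 mol
2H⁺ + 2e⁻ → H₂, so n(H₂) = 0.01789 / 2 = 0.008945 mol
V = 0.008945 × 24.0 = 0.2147 L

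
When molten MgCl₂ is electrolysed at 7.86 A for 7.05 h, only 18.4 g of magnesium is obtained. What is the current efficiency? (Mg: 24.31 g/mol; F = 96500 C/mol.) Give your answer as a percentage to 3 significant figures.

Q = 7.86 × 25380 = 1.995×10^5 C
n(e⁻) = 1.995×10^5 / 96500 = 2.067 mol
Mg²⁺ + 2e⁻ → Mg, so theoretical n(Mg) = 1.034 mol → 25.14 g
Efficiency = 18.4 / 25.14 = 0.7319 = 73.2%

73.2%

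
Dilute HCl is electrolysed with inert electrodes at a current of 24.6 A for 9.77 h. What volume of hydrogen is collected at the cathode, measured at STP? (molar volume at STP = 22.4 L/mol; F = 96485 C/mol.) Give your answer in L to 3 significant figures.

100 L

Q = It = 24.6 × 35172 = 8.652×10^5 C
n(e⁻) = Q/F = 8.652×10^5/96485 = 8.967 mol
2H⁺ + 2e⁻ → H₂, so n(H₂) = 8.967 / 2 = 4.484 mol
V = 4.484 × 22.4 = 100.4 L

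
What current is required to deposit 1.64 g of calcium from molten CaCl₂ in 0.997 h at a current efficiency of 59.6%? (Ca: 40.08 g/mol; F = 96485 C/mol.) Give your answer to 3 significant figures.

3.69 A

n(Ca) = 1.64 / 40.08 = 0.04092 mol
Ca²⁺ + 2e⁻ → Ca, so n(e⁻) = 2 × 0.04092 = 0.08184 mol
Q = 0.08184 × 96485 / 0.596 = 13250 C
I = Q / t = 13250 / 3589.2 s = 3.69 A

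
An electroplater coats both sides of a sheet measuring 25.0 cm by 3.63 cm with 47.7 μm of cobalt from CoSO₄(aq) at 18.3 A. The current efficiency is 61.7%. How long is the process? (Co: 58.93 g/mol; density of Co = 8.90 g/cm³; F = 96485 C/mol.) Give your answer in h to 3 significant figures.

Plated area = 2 × 25.0 × 3.63 = 181.5 cm²
Volume = 181.5 × 47.7×10⁻⁴ cm = 0.8658 cm³
m(Co) = 0.8658 × 8.90 = 7.706 g
n(Co) = 7.706 / 58.93 = 0.1308 mol; n(e⁻) = 2 × 0.1308 = 0.2616 mol
Q = 0.2616 × 96485 / 0.617 = 40910 C
t = 40910 / 18.3 = 2236 s = 0.621 h

0.621 h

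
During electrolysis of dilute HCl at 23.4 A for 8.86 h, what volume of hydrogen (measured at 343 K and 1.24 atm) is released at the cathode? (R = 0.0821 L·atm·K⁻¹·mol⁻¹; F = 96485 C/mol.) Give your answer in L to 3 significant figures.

Q = It = 23.4 × 31896 = 7.464×10^5 C
n(e⁻) = 7.464×10^5 / 96485 = 7.736 mol
2H⁺ + 2e⁻ → H₂, so n(H₂) = 7.736 / 2 = 3.868 mol
V = nRT/P = 3.868 × 0.0821 × 343 / 1.24 = 87.84 L

87.8 L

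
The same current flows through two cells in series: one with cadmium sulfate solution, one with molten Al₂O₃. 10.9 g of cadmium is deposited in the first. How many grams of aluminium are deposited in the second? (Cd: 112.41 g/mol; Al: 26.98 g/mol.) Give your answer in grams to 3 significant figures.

1.74 g

n(Cd) = 10.9 / 112.41 = 0.09697 mol
Cd²⁺ + 2e⁻ → Cd, so n(e⁻) = 2 × 0.09697 = 0.1939 mol
Since the cells are in series, n(e⁻) in the Al cell is also 0.1939 mol.
Al³⁺ + 3e⁻ → Al, so n(Al) = 0.1939 / 3 = 0.06463 mol
m(Al) = 0.06463 × 26.98 = 1.74 g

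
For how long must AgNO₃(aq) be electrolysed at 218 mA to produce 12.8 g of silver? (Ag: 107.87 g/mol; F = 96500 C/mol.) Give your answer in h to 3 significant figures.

14.6 h

n(Ag) = 12.8 / 107.87 = 0.1187 mol
Ag⁺ + e⁻ → Ag, so n(e⁻) = 0.1187 mol
Q = 0.1187 × 96500 = 11450 C
t = Q / I = 11450 / 0.218 = 52520 s = 14.6 h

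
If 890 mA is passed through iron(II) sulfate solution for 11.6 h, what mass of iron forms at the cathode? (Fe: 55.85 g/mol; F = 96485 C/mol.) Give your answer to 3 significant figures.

10.8 g

Q = It = 0.890 × 41760 = 37170 C
n(e⁻) = 37170 / 96485 = 0.3852 mol
Fe²⁺ + 2e⁻ → Fe, so n(Fe) = 0.3852 / 2 = 0.1926 mol
m = 0.1926 × 55.85 = 10.8 g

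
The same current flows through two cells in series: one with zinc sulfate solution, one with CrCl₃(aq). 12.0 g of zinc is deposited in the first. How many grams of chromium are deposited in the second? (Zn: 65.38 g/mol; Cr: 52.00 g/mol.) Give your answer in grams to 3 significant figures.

n(Zn) = 12.0 / 65.38 = 0.1835 mol
Zn²⁺ + 2e⁻ → Zn, so n(e⁻) = 2 × 0.1835 = 0.3670 mol
The cells are in series, so the same charge (and hence the same n(e⁻) = 0.3670 mol) passes through both.
Cr³⁺ + 3e⁻ → Cr, so n(Cr) = 0.3670 / 3 = 0.1223 mol
m(Cr) = 0.1223 × 52.00 = 6.36 g

6.36 g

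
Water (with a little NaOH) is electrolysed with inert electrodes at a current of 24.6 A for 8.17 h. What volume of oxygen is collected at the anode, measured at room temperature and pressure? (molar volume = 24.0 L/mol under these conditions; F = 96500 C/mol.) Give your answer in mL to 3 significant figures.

45000 mL

Q = It = 24.6 × 29412 = 7.235×10^5 C
n(e⁻) = 7.235×10^5 / 96500 = 7.497 mol
2H₂O → O₂ + 4H⁺ + 4e⁻, so n(O₂) = 7.497 / 4 = 1.874 mol
V = 1.874 × 24.0 = 44.98 L
= 45000 mL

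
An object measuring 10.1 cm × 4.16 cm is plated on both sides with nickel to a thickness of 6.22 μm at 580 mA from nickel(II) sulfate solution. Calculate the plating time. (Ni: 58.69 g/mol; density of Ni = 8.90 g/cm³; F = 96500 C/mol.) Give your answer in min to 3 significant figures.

44.0 min

Plated area = 2 × 10.1 × 4.16 = 84.03 cm²
Volume = 84.03 × 6.22×10⁻⁴ cm = 0.05227 cm³
m(Ni) = 0.05227 × 8.90 = 0.4652 g
n(Ni) = 0.4652 / 58.69 = 0.007926 mol; n(e⁻) = 2 × 0.007926 = 0.01585 mol
Q = 0.01585 × 96500 = 1530 C
t = 1530 / 0.580 = 2638 s = 44.0 min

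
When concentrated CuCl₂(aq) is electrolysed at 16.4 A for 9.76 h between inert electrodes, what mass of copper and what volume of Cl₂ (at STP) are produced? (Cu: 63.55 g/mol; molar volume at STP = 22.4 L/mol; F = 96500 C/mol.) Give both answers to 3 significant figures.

190 g Cu; 66.9 L Cl₂

Q = 16.4 × 35136 = 5.762×10^5 C; n(e⁻) = 5.762×10^5 / 96500 = 5.971 mol
Cathode: Cu²⁺ + 2e⁻ → Cu → n(Cu) = 5.971/2 = 2.986 mol → 190 g
Anode: 2Cl⁻ → Cl₂ + 2e⁻ → n(Cl₂) = 5.971/2 = 2.986 mol → 66.9 L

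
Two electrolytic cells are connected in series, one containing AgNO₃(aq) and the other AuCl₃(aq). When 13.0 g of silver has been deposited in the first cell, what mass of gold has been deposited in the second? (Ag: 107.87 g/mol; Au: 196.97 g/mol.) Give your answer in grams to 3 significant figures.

n(Ag) = 13.0 / 107.87 = 0.1205 mol
Ag⁺ + e⁻ → Ag, so n(e⁻) = 0.1205 mol
Same current for the same time ⇒ same n(e⁻) = 0.1205 mol in both cells.
Au³⁺ + 3e⁻ → Au, so n(Au) = 0.1205 / 3 = 0.04017 mol
m(Au) = 0.04017 × 196.97 = 7.91 g

7.91 g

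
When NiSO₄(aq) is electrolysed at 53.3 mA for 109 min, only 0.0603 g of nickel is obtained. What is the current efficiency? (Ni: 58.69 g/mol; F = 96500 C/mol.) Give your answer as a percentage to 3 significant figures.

Q = 0.0533 × 6540 = 348.6 C
n(e⁻) = 348.6 / 96500 = 0.003612 mol
Ni²⁺ + 2e⁻ → Ni, so theoretical n(Ni) = 0.001806 mol → 0.1060 g
Efficiency = 0.0603 / 0.1060 = 0.5689 = 56.9%

56.9%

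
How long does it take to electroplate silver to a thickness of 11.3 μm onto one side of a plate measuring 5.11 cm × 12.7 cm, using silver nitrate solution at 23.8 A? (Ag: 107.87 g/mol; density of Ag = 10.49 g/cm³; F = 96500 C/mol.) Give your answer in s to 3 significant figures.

Plated area = 5.11 × 12.7 = 64.90 cm²
Volume = 64.90 × 11.3×10⁻⁴ cm = 0.07334 cm³
m(Ag) = 0.07334 × 10.49 = 0.7693 g
n(Ag) = 0.7693 / 107.87 = 0.007132 mol; n(e⁻) = 0.007132 mol
Q = 0.007132 × 96500 = 688.2 C
t = 688.2 / 23.8 = 28.92 s

28.9 s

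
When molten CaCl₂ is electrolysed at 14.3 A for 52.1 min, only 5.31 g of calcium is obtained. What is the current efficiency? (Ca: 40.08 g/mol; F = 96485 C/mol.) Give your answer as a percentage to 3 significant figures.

Q = 14.3 × 3126 = 44700 C
n(e⁻) = 44700 / 96485 = 0.4633 mol
Ca²⁺ + 2e⁻ → Ca, so theoretical n(Ca) = 0.2317 mol → 9.287 g
Efficiency = 5.31 / 9.287 = 0.5718 = 57.2%

57.2%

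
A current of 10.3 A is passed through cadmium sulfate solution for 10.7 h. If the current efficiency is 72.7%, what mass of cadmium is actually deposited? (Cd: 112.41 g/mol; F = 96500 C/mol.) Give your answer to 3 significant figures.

Q = 10.3 × 38520 = 3.968×10^5 C
n(e⁻) = 3.968×10^5 / 96500 = 4.112 mol
Cd²⁺ + 2e⁻ → Cd, so theoretical m(Cd) = 2.056 × 112.41 = 231.1 g
Actual mass = 72.7% × 231.1 = 168 g

168 g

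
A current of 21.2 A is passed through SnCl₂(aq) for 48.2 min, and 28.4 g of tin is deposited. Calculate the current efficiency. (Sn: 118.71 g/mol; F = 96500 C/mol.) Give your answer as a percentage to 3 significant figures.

Q = 21.2 × 2892 = 61310 C
n(e⁻) = 61310 / 96500 = 0.6353 mol
Sn²⁺ + 2e⁻ → Sn, so theoretical n(Sn) = 0.3177 mol → 37.71 g
Efficiency = 28.4 / 37.71 = 0.7531 = 75.3%

75.3%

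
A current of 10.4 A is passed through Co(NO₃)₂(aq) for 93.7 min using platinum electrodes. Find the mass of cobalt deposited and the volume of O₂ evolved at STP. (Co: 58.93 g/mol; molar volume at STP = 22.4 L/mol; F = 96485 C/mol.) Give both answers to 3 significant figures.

17.9 g Co; 3.39 L O₂

Q = 10.4 × 5622 = 58470 C; n(e⁻) = 58470 / 96485 = 0.6060 mol
Cathode: Co²⁺ + 2e⁻ → Co → n(Co) = 0.6060/2 = 0.3030 mol → 17.9 g
Anode: 2H₂O → O₂ + 4H⁺ + 4e⁻ → n(O₂) = 0.6060/4 = 0.1515 mol → 3.39 L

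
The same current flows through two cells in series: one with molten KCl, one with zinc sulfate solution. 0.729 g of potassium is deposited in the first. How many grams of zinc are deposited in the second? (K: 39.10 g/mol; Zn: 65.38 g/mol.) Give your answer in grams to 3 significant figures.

n(K) = 0.729 / 39.10 = 0.01864 mol
K⁺ + e⁻ → K, so n(e⁻) = 0.01864 mol
The cells are in series, so the same charge (and hence the same n(e⁻) = 0.01864 mol) passes through both.
Zn²⁺ + 2e⁻ → Zn, so n(Zn) = 0.01864 / 2 = 0.009320 mol
m(Zn) = 0.009320 × 65.38 = 0.609 g

0.609 g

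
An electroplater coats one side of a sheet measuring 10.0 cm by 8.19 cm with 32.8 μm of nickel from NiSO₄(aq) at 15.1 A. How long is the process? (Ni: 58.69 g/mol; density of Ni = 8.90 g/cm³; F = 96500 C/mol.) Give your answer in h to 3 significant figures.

Plated area = 10.0 × 8.19 = 81.90 cm²
Volume = 81.90 × 32.8×10⁻⁴ cm = 0.2686 cm³
m(Ni) = 0.2686 × 8.90 = 2.391 g
n(Ni) = 2.391 / 58.69 = 0.04074 mol; n(e⁻) = 2 × 0.04074 = 0.08148 mol
Q = 0.08148 × 96500 = 7863 C
t = 7863 / 15.1 = 520.7 s = 0.145 h

0.145 h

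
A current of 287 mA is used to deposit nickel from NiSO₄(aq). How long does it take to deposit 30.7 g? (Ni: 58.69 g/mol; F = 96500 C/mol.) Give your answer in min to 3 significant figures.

n(Ni) = 30.7 / 58.69 = 0.5231 mol
Ni²⁺ + 2e⁻ → Ni, so n(e⁻) = 2 × 0.5231 = 1.046 mol
Q = 1.046 × 96500 = 1.009×10^5 C
t = Q / I = 1.009×10^5 / 0.287 = 3.516×10^5 s = 5860 min

5860 min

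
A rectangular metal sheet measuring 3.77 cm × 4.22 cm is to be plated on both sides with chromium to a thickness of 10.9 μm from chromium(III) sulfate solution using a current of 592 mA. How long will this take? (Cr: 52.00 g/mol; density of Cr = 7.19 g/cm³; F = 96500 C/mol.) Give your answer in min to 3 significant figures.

39.1 min

Plated area = 2 × 3.77 × 4.22 = 31.82 cm²
Volume = 31.82 × 10.9×10⁻⁴ cm = 0.03468 cm³
m(Cr) = 0.03468 × 7.19 = 0.2493 g
n(Cr) = 0.2493 / 52.00 = 0.004794 mol; n(e⁻) = 3 × 0.004794 = 0.01438 mol
Q = 0.01438 × 96500 = 1388 C
t = 1388 / 0.592 = 2345 s = 39.1 min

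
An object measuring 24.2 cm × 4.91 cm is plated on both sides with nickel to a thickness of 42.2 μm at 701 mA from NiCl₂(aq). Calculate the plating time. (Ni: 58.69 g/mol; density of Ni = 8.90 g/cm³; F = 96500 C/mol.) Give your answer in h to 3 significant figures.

Plated area = 2 × 24.2 × 4.91 = 237.6 cm²
Volume = 237.6 × 42.2×10⁻⁴ cm = 1.003 cm³
m(Ni) = 1.003 × 8.90 = 8.927 g
n(Ni) = 8.927 / 58.69 = 0.1521 mol; n(e⁻) = 2 × 0.1521 = 0.3042 mol
Q = 0.3042 × 96500 = 29360 C
t = 29360 / 0.701 = 41880 s = 11.6 h

11.6 h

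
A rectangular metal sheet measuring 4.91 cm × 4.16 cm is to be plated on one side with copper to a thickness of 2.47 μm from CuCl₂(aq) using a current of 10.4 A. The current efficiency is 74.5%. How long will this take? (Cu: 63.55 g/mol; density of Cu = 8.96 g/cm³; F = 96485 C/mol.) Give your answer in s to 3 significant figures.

Plated area = 4.91 × 4.16 = 20.43 cm²
Volume = 20.43 × 2.47×10⁻⁴ cm = 0.005046 cm³
m(Cu) = 0.005046 × 8.96 = 0.04521 g
n(Cu) = 0.04521 / 63.55 = 7.114×10^-4 mol; n(e⁻) = 2 × 7.114×10^-4 = 0.001423 mol
Q = 0.001423 × 96485 / 0.745 = 184.3 C
t = 184.3 / 10.4 = 17.72 s

17.7 s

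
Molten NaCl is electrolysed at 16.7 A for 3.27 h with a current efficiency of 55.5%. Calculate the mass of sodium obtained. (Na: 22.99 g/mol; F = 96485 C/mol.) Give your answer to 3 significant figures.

Q = 16.7 × 11772 = 1.966×10^5 C
n(e⁻) = 1.966×10^5 / 96485 = 2.038 mol
Na⁺ + e⁻ → Na, so theoretical m(Na) = 2.038 × 22.99 = 46.85 g
Actual mass = 55.5% × 46.85 = 26.0 g

26.0 g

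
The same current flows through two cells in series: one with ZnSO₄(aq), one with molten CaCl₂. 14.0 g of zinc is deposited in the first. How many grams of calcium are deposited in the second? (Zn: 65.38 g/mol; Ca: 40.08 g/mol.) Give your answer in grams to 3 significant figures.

8.58 g

n(Zn) = 14.0 / 65.38 = 0.2141 mol
Zn²⁺ + 2e⁻ → Zn, so n(e⁻) = 2 × 0.2141 = 0.4282 mol
In series, the same 0.4282 mol of electrons flows through the second cell.
Ca²⁺ + 2e⁻ → Ca, so n(Ca) = 0.4282 / 2 = 0.2141 mol
m(Ca) = 0.2141 × 40.08 = 8.58 g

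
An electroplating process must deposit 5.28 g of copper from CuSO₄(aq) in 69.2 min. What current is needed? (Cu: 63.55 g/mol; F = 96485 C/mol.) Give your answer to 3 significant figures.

n(Cu) = 5.28 / 63.55 = 0.08308 mol
Cu²⁺ + 2e⁻ → Cu, so n(e⁻) = 2 × 0.08308 = 0.1662 mol
Q = 0.1662 × 96485 = 16040 C
I = Q / t = 16040 / 4152 s = 3.86 A

3.86 A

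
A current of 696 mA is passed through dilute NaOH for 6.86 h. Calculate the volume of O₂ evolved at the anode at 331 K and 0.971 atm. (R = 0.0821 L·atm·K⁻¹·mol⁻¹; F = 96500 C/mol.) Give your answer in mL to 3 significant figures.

Q = 0.696 A × 24696 s = 17190 C
Moles of electrons = 17190 / 96500 = 0.1781 mol
2H₂O → O₂ + 4H⁺ + 4e⁻, so n(O₂) = 0.1781 / 4 = 0.04453 mol
V = nRT/P = 0.04453 × 0.0821 × 331 / 0.971 = 1.246 L
= 1250 mL

1250 mL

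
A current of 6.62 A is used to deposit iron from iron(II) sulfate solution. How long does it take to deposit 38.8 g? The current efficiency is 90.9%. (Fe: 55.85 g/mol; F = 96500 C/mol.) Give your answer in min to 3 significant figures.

371 min

n(Fe) = 38.8 / 55.85 = 0.6947 mol
Fe²⁺ + 2e⁻ → Fe, so n(e⁻) = 2 × 0.6947 = 1.389 mol
Q = 1.389 × 96500 / 0.909 = 1.475×10^5 C
t = Q / I = 1.475×10^5 / 6.62 = 22280 s = 371 min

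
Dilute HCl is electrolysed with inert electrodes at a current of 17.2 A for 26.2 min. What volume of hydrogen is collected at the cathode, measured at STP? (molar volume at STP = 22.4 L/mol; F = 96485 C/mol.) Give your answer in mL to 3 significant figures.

3140 mL

Charge passed = 17.2 × 1572 = 27040 C
n(e⁻) = Q/F = 27040/96485 = 0.2803 mol
2H⁺ + 2e⁻ → H₂, so n(H₂) = 0.2803 / 2 = 0.1402 mol
V = 0.1402 × 22.4 = 3.140 L
= 3140 mL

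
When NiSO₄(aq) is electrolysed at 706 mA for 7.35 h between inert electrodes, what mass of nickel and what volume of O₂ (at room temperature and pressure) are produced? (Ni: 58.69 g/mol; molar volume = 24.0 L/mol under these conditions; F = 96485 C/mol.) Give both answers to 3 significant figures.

Q = 0.706 × 26460 = 18680 C; n(e⁻) = 18680 / 96485 = 0.1936 mol
Cathode: Ni²⁺ + 2e⁻ → Ni → n(Ni) = 0.1936/2 = 0.09680 mol → 5.68 g
Anode: 2H₂O → O₂ + 4H⁺ + 4e⁻ → n(O₂) = 0.1936/4 = 0.04840 mol → 1.16 L

5.68 g Ni; 1.16 L O₂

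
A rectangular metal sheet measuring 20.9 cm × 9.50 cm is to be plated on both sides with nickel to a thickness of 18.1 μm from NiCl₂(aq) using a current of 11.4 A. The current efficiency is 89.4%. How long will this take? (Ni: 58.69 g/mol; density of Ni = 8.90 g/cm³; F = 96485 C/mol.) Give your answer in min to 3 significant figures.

34.4 min

Plated area = 2 × 20.9 × 9.50 = 397.1 cm²
Volume = 397.1 × 18.1×10⁻⁴ cm = 0.7188 cm³
m(Ni) = 0.7188 × 8.90 = 6.397 g
n(Ni) = 6.397 / 58.69 = 0.1090 mol; n(e⁻) = 2 × 0.1090 = 0.2180 mol
Q = 0.2180 × 96485 / 0.894 = 23530 C
t = 23530 / 11.4 = 2064 s = 34.4 min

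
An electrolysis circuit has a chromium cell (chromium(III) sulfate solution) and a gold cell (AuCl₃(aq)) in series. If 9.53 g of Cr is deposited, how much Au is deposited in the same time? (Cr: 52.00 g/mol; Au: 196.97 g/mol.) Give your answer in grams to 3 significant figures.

36.1 g

n(Cr) = 9.53 / 52.00 = 0.1833 mol
Cr³⁺ + 3e⁻ → Cr, so n(e⁻) = 3 × 0.1833 = 0.5499 mol
The cells are in series, so the same charge (and hence the same n(e⁻) = 0.5499 mol) passes through both.
Au³⁺ + 3e⁻ → Au, so n(Au) = 0.5499 / 3 = 0.1833 mol
m(Au) = 0.1833 × 196.97 = 36.1 g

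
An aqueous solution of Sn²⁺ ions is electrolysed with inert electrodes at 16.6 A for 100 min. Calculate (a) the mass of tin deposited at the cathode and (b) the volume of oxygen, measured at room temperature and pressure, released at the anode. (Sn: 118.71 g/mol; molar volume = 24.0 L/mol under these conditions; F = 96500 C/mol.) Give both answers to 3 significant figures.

61.3 g Sn; 6.19 L O₂

Q = 16.6 × 6000 = 99600 C; n(e⁻) = 99600 / 96500 = 1.032 mol
Cathode: Sn²⁺ + 2e⁻ → Sn → n(Sn) = 1.032/2 = 0.5160 mol → 61.3 g
Anode: 2H₂O → O₂ + 4H⁺ + 4e⁻ → n(O₂) = 1.032/4 = 0.2580 mol → 6.19 L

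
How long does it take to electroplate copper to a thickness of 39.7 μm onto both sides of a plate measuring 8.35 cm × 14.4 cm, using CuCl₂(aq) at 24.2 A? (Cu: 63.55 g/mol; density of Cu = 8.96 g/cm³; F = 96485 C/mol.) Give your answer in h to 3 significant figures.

Plated area = 2 × 8.35 × 14.4 = 240.5 cm²
Volume = 240.5 × 39.7×10⁻⁴ cm = 0.9548 cm³
m(Cu) = 0.9548 × 8.96 = 8.555 g
n(Cu) = 8.555 / 63.55 = 0.1346 mol; n(e⁻) = 2 × 0.1346 = 0.2692 mol
Q = 0.2692 × 96485 = 25970 C
t = 25970 / 24.2 = 1073 s = 0.298 h

0.298 h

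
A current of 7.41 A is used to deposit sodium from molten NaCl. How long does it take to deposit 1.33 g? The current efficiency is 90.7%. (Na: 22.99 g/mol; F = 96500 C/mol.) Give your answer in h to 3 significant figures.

n(Na) = 1.33 / 22.99 = 0.05785 mol
Na⁺ + e⁻ → Na, so n(e⁻) = 0.05785 mol
Q = 0.05785 × 96500 / 0.907 = 6155 C
t = Q / I = 6155 / 7.41 = 830.6 s = 0.231 h

0.231 h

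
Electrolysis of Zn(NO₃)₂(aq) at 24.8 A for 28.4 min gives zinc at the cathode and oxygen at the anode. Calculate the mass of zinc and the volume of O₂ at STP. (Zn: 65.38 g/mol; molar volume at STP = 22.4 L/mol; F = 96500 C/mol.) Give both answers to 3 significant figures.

14.3 g Zn; 2.45 L O₂

Q = 24.8 × 1704 = 42260 C; n(e⁻) = 42260 / 96500 = 0.4379 mol
Cathode: Zn²⁺ + 2e⁻ → Zn → n(Zn) = 0.4379/2 = 0.2190 mol → 14.3 g
Anode: 2H₂O → O₂ + 4H⁺ + 4e⁻ → n(O₂) = 0.4379/4 = 0.1095 mol → 2.45 L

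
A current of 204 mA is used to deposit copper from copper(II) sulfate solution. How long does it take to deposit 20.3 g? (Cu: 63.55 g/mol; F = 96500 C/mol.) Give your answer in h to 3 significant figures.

n(Cu) = 20.3 / 63.55 = 0.3194 mol
Cu²⁺ + 2e⁻ → Cu, so n(e⁻) = 2 × 0.3194 = 0.6388 mol
Q = 0.6388 × 96500 = 61640 C
t = Q / I = 61640 / 0.204 = 3.022×10^5 s = 83.9 h

83.9 h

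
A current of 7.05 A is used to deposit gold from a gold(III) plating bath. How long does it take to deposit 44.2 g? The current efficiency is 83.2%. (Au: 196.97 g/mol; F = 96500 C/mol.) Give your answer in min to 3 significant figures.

n(Au) = 44.2 / 196.97 = 0.2244 mol
Au³⁺ + 3e⁻ → Au, so n(e⁻) = 3 × 0.2244 = 0.6732 mol
Q = 0.6732 × 96500 / 0.832 = 78080 C
t = Q / I = 78080 / 7.05 = 11080 s = 185 min

185 min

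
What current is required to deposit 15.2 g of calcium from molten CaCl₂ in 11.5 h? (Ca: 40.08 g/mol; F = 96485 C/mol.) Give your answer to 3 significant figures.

1.77 A

n(Ca) = 15.2 / 40.08 = 0.3792 mol
Ca²⁺ + 2e⁻ → Ca, so n(e⁻) = 2 × 0.3792 = 0.7584 mol
Q = 0.7584 × 96485 = 73170 C
I = Q / t = 73170 / 41400 s = 1.77 A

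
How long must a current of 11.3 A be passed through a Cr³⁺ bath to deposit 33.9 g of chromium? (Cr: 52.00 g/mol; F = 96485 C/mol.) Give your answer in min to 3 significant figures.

n(Cr) = 33.9 / 52.00 = 0.6519 mol
Cr³⁺ + 3e⁻ → Cr, so n(e⁻) = 3 × 0.6519 = 1.956 mol
Q = 1.956 × 96485 = 1.887×10^5 C
t = Q / I = 1.887×10^5 / 11.3 = 16700 s = 278 min

278 min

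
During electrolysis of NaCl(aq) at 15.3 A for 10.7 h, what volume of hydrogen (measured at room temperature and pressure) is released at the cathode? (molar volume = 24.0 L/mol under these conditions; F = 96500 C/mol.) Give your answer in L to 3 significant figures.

Q = 15.3 A × 38520 s = 5.894×10^5 C
n(e⁻) = 5.894×10^5 / 96500 = 6.108 mol
2H⁺ + 2e⁻ → H₂, so n(H₂) = 6.108 / 2 = 3.054 mol
V = 3.054 × 24.0 = 73.30 L

73.3 L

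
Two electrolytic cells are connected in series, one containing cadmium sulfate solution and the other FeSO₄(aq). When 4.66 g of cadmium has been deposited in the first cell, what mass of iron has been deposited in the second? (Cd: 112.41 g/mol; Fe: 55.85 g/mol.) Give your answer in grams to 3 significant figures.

n(Cd) = 4.66 / 112.41 = 0.04146 mol
Cd²⁺ + 2e⁻ → Cd, so n(e⁻) = 2 × 0.04146 = 0.08292 mol
Same current for the same time ⇒ same n(e⁻) = 0.08292 mol in both cells.
Fe²⁺ + 2e⁻ → Fe, so n(Fe) = 0.08292 / 2 = 0.04146 mol
m(Fe) = 0.04146 × 55.85 = 2.32 g

2.32 g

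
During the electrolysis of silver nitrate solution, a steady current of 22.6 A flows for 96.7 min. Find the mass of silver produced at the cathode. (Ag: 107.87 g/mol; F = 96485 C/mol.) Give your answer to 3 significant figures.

Charge passed = 22.6 × 5802 = 1.311×10^5 C
Moles of electrons = 1.311×10^5 / 96485 = 1.359 mol
Ag⁺ + e⁻ → Ag, so n(Ag) = 1.359 mol
m = 1.359 × 107.87 = 147 g

147 g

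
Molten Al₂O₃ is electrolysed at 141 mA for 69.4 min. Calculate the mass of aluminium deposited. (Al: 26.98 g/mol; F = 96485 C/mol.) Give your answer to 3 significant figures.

Charge passed = 0.141 × 4164 = 587.1 C
n(e⁻) = Q/F = 587.1/96485 = 0.006085 mol
Al³⁺ + 3e⁻ → Al, so n(Al) = 0.006085 / 3 = 0.002028 mol
m = 0.002028 × 26.98 = 0.0547 g

0.0547 g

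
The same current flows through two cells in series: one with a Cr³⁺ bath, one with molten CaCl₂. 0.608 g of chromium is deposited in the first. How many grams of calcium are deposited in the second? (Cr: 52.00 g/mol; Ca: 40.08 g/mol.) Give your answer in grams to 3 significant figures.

0.703 g

n(Cr) = 0.608 / 52.00 = 0.01169 mol
Cr³⁺ + 3e⁻ → Cr, so n(e⁻) = 3 × 0.01169 = 0.03507 mol
In series, the same 0.03507 mol of electrons flows through the second cell.
Ca²⁺ + 2e⁻ → Ca, so n(Ca) = 0.03507 / 2 = 0.01754 mol
m(Ca) = 0.01754 × 40.08 = 0.703 g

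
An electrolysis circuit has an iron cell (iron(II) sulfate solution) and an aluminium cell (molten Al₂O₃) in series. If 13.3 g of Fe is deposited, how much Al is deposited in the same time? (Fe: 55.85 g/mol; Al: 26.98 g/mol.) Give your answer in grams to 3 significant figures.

4.28 g

n(Fe) = 13.3 / 55.85 = 0.2381 mol
Fe²⁺ + 2e⁻ → Fe, so n(e⁻) = 2 × 0.2381 = 0.4762 mol
Same current for the same time ⇒ same n(e⁻) = 0.4762 mol in both cells.
Al³⁺ + 3e⁻ → Al, so n(Al) = 0.4762 / 3 = 0.1587 mol
m(Al) = 0.1587 × 26.98 = 4.28 g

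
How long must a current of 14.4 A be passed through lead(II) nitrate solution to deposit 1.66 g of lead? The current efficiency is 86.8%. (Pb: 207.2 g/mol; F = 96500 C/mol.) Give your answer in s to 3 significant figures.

124 s

n(Pb) = 1.66 / 207.2 = 0.008012 mol
Pb²⁺ + 2e⁻ → Pb, so n(e⁻) = 2 × 0.008012 = 0.01602 mol
Q = 0.01602 × 96500 / 0.868 = 1781 C
t = Q / I = 1781 / 14.4 = 123.7 s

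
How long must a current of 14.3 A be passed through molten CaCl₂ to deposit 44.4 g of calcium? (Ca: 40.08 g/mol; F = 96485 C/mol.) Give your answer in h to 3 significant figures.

n(Ca) = 44.4 / 40.08 = 1.108 mol
Ca²⁺ + 2e⁻ → Ca, so n(e⁻) = 2 × 1.108 = 2.216 mol
Q = 2.216 × 96485 = 2.138×10^5 C
t = Q / I = 2.138×10^5 / 14.3 = 14950 s = 4.15 h

4.15 h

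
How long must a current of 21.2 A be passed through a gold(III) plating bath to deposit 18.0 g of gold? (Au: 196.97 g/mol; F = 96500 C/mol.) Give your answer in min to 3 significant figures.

20.8 min

n(Au) = 18.0 / 196.97 = 0.09138 mol
Au³⁺ + 3e⁻ → Au, so n(e⁻) = 3 × 0.09138 = 0.2741 mol
Q = 0.2741 × 96500 = 26450 C
t = Q / I = 26450 / 21.2 = 1248 s = 20.8 min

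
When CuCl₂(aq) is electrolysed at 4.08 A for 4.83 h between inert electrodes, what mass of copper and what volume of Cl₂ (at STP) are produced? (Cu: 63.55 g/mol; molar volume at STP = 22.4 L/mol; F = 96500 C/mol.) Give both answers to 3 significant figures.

23.4 g Cu; 8.23 L Cl₂

Q = 4.08 × 17388 = 70940 C; n(e⁻) = 70940 / 96500 = 0.7351 mol
Cathode: Cu²⁺ + 2e⁻ → Cu → n(Cu) = 0.7351/2 = 0.3676 mol → 23.4 g
Anode: 2Cl⁻ → Cl₂ + 2e⁻ → n(Cl₂) = 0.7351/2 = 0.3676 mol → 8.23 L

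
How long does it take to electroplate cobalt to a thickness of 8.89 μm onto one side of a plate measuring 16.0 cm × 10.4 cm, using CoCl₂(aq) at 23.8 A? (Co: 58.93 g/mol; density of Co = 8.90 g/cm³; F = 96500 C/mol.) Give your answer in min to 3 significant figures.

Plated area = 16.0 × 10.4 = 166.4 cm²
Volume = 166.4 × 8.89×10⁻⁴ cm = 0.1479 cm³
m(Co) = 0.1479 × 8.90 = 1.316 g
n(Co) = 1.316 / 58.93 = 0.02233 mol; n(e⁻) = 2 × 0.02233 = 0.04466 mol
Q = 0.04466 × 96500 = 4310 C
t = 4310 / 23.8 = 181.1 s = 3.02 min

3.02 min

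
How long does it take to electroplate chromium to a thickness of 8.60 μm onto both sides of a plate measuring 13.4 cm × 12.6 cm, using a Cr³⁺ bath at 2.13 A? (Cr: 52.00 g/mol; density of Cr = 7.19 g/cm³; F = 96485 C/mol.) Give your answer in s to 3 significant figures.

5460 s

Plated area = 2 × 13.4 × 12.6 = 337.7 cm²
Volume = 337.7 × 8.60×10⁻⁴ cm = 0.2904 cm³
m(Cr) = 0.2904 × 7.19 = 2.088 g
n(Cr) = 2.088 / 52.00 = 0.04015 mol; n(e⁻) = 3 × 0.04015 = 0.1205 mol
Q = 0.1205 × 96485 = 11630 C
t = 11630 / 2.13 = 5460 s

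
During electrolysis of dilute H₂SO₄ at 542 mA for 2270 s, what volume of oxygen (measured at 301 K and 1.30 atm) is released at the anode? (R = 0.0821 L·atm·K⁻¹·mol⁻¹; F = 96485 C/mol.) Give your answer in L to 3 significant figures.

Q = It = 0.542 × 2270 = 1230 C
Moles of electrons = 1230 / 96485 = 0.01275 mol
2H₂O → O₂ + 4H⁺ + 4e⁻, so n(O₂) = 0.01275 / 4 = 0.003188 mol
V = nRT/P = 0.003188 × 0.0821 × 301 / 1.30 = 0.06060 L

0.0606 L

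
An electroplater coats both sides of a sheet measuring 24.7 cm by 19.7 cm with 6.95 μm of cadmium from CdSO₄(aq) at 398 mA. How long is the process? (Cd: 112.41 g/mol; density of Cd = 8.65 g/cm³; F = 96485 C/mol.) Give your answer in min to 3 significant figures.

421 min

Plated area = 2 × 24.7 × 19.7 = 973.2 cm²
Volume = 973.2 × 6.95×10⁻⁴ cm = 0.6764 cm³
m(Cd) = 0.6764 × 8.65 = 5.851 g
n(Cd) = 5.851 / 112.41 = 0.05205 mol; n(e⁻) = 2 × 0.05205 = 0.1041 mol
Q = 0.1041 × 96485 = 10040 C
t = 10040 / 0.398 = 25230 s = 421 min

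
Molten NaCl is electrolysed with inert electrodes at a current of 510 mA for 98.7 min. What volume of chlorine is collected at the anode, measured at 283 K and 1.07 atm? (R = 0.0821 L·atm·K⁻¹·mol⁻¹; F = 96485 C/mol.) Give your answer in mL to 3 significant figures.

Charge passed = 0.510 × 5922 = 3020 C
Moles of electrons = 3020 / 96485 = 0.03130 mol
2Cl⁻ → Cl₂ + 2e⁻, so n(Cl₂) = 0.03130 / 2 = 0.01565 mol
V = nRT/P = 0.01565 × 0.0821 × 283 / 1.07 = 0.3398 L
= 340 mL

340 mL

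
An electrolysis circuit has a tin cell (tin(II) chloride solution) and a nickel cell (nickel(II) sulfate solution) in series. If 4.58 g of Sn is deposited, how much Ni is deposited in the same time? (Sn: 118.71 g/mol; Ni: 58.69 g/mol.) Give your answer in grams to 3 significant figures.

n(Sn) = 4.58 / 118.71 = 0.03858 mol
Sn²⁺ + 2e⁻ → Sn, so n(e⁻) = 2 × 0.03858 = 0.07716 mol
Same current for the same time ⇒ same n(e⁻) = 0.07716 mol in both cells.
Ni²⁺ + 2e⁻ → Ni, so n(Ni) = 0.07716 / 2 = 0.03858 mol
m(Ni) = 0.03858 × 58.69 = 2.26 g

2.26 g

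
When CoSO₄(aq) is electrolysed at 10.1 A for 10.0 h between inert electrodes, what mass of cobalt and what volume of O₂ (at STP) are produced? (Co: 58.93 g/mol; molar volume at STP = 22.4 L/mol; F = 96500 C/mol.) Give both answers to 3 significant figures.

111 g Co; 21.1 L O₂

Q = 10.1 × 36000 = 3.636×10^5 C; n(e⁻) = 3.636×10^5 / 96500 = 3.768 mol
Cathode: Co²⁺ + 2e⁻ → Co → n(Co) = 3.768/2 = 1.884 mol → 111 g
Anode: 2H₂O → O₂ + 4H⁺ + 4e⁻ → n(O₂) = 3.768/4 = 0.9420 mol → 21.1 L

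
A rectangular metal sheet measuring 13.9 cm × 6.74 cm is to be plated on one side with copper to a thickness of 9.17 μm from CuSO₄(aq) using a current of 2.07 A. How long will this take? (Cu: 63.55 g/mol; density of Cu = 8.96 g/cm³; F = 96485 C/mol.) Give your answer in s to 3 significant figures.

1130 s

Plated area = 13.9 × 6.74 = 93.69 cm²
Volume = 93.69 × 9.17×10⁻⁴ cm = 0.08591 cm³
m(Cu) = 0.08591 × 8.96 = 0.7698 g
n(Cu) = 0.7698 / 63.55 = 0.01211 mol; n(e⁻) = 2 × 0.01211 = 0.02422 mol
Q = 0.02422 × 96485 = 2337 C
t = 2337 / 2.07 = 1129 s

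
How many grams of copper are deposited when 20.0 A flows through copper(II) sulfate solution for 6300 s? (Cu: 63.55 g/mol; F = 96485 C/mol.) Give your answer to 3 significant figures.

Q = It = 20.0 × 6300 = 1.260×10^5 C
n(e⁻) = 1.260×10^5 / 96485 = 1.306 mol
Cu²⁺ + 2e⁻ → Cu, so n(Cu) = 1.306 / 2 = 0.6530 mol
m = 0.6530 × 63.55 = 41.5 g

41.5 g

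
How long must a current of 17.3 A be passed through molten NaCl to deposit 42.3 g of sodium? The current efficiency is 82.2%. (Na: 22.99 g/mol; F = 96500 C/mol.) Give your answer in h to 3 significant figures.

n(Na) = 42.3 / 22.99 = 1.840 mol
Na⁺ + e⁻ → Na, so n(e⁻) = 1.840 mol
Q = 1.840 × 96500 / 0.822 = 2.160×10^5 C
t = Q / I = 2.160×10^5 / 17.3 = 12490 s = 3.47 h

3.47 h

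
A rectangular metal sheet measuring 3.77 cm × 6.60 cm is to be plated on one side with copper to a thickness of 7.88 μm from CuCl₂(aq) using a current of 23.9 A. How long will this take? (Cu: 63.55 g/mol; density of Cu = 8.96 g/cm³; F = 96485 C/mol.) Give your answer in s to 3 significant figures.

Plated area = 3.77 × 6.60 = 24.88 cm²
Volume = 24.88 × 7.88×10⁻⁴ cm = 0.01961 cm³
m(Cu) = 0.01961 × 8.96 = 0.1757 g
n(Cu) = 0.1757 / 63.55 = 0.002765 mol; n(e⁻) = 2 × 0.002765 = 0.005530 mol
Q = 0.005530 × 96485 = 533.6 C
t = 533.6 / 23.9 = 22.33 s

22.3 s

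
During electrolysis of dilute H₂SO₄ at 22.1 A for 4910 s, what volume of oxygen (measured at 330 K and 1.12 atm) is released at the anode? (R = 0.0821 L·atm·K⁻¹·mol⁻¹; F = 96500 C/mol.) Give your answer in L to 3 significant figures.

6.80 L

Q = It = 22.1 × 4910 = 1.085×10^5 C
n(e⁻) = 1.085×10^5 / 96500 = 1.124 mol
2H₂O → O₂ + 4H⁺ + 4e⁻, so n(O₂) = 1.124 / 4 = 0.2810 mol
V = nRT/P = 0.2810 × 0.0821 × 330 / 1.12 = 6.797 L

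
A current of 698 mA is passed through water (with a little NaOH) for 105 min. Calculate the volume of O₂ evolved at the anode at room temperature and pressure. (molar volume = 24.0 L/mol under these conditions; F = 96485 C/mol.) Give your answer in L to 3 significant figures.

Charge passed = 0.698 × 6300 = 4397 C
n(e⁻) = 4397 / 96485 = 0.04557 mol
2H₂O → O₂ + 4H⁺ + 4e⁻, so n(O₂) = 0.04557 / 4 = 0.01139 mol
V = 0.01139 × 24.0 = 0.2734 L

0.273 L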